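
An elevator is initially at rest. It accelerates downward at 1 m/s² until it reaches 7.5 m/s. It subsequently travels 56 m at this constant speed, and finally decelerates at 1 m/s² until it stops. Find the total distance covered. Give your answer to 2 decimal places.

Phase 1 (accelerating): v₀ = 0 m/s, a = 1 m/s².
v = v₀ + at → t = (7.5 − 0) / 1 = 7.50 s
v² = v₀² + 2aΔx → Δx = (7.5² − 0²)/(2·1) = 28.1 m

Phase 2 (constant speed): v₀ = 7.50 m/s, a = 0 m/s².
Constant speed: t = d/v = 56/7.50 = 7.47 s

Phase 3 (decelerating): v₀ = 7.50 m/s, a = -1 m/s².
v = v₀ + at → t = (0 − 7.50) / -1 = 7.50 s
v² = v₀² + 2aΔx → Δx = (0² − 7.50²)/(2·-1) = 28.1 m
Total distance = 28.1 + 56.0 + 28.1 = 112 m

112.25 m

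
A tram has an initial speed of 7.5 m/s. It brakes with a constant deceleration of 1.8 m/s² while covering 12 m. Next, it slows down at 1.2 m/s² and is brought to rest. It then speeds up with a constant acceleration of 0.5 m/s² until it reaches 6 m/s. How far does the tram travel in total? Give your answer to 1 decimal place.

53.4 m

Phase 1 (decelerating): v₀ = 7.50 m/s, a = -1.8 m/s².
v² = v₀² + 2aΔx = 7.50² + 2·-1.8·12 = 13.0 → v = 3.61 m/s
t = (v − v₀)/a = (3.61 − 7.50)/-1.8 = 2.16 s

Phase 2 (decelerating): v₀ = 3.61 m/s, a = -1.2 m/s².
v = v₀ + at → t = (0 − 3.61) / -1.2 = 3.01 s
v² = v₀² + 2aΔx → Δx = (0² − 3.61²)/(2·-1.2) = 5.44 m

Phase 3 (accelerating): v₀ = 0 m/s, a = 0.5 m/s².
v = v₀ + at → t = (6 − 0) / 0.5 = 12.0 s
v² = v₀² + 2aΔx → Δx = (6² − 0²)/(2·0.5) = 36.0 m
Total distance = 12.0 + 5.44 + 36.0 = 53.4 m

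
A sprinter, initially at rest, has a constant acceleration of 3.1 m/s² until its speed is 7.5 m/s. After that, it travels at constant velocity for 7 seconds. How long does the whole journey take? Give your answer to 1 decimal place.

9.4 s

Phase 1 (accelerating): v₀ = 0 m/s, a = 3.1 m/s².
v = v₀ + at → t = (7.5 − 0) / 3.1 = 2.42 s
v² = v₀² + 2aΔx → Δx = (7.5² − 0²)/(2·3.1) = 9.07 m

Phase 2 (constant speed): v₀ = 7.50 m/s, a = 0 m/s².
v = v₀ + at = 7.50 + (0)(7) = 7.50 m/s
Δx = v₀t + ½at² = 7.50·7 + 0.5·0·7² = 52.5 m
Total time = 2.42 + 7.00 = 9.42 s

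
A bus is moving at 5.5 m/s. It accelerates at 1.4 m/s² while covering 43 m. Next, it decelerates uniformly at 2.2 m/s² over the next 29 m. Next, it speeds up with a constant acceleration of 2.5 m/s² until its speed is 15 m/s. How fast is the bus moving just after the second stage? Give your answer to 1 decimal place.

4.8 m/s

Phase 1 (accelerating): v₀ = 5.50 m/s, a = 1.4 m/s².
v² = v₀² + 2aΔx = 5.50² + 2·1.4·43 = 151 → v = 12.3 m/s
t = (v − v₀)/a = (12.3 − 5.50)/1.4 = 4.84 s

Phase 2 (decelerating): v₀ = 12.3 m/s, a = -2.2 m/s².
v² = v₀² + 2aΔx = 12.3² + 2·-2.2·29 = 23.0 → v = 4.80 m/s
t = (v − v₀)/a = (4.80 − 12.3)/-2.2 = 3.40 s
Speed at end of phase 2 = 4.80 m/s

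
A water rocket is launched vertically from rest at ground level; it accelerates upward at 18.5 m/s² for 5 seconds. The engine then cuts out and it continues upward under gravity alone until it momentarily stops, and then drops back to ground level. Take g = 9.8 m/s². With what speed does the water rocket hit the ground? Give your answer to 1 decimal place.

Phase 1 (powered ascent): v₀ = 0 m/s, a = 18.5 m/s².
v = v₀ + at = 0 + (18.5)(5) = 92.5 m/s
Δx = v₀t + ½at² = 0·5 + 0.5·18.5·5² = 231 m

Phase 2 (coasting upward): v₀ = 92.5 m/s, a = -9.8 m/s².
v = v₀ + at → t = (0 − 92.5) / -9.8 = 9.44 s
v² = v₀² + 2aΔx → Δx = (0² − 92.5²)/(2·-9.8) = 437 m

Phase 3 (free fall): v₀ = 0 m/s, a = -9.8 m/s².
Falls 668 m from rest: t = √(2·668/9.8) = 11.7 s; v = g·t = 114 m/s.
Impact speed = 114 m/s

114.4 m/s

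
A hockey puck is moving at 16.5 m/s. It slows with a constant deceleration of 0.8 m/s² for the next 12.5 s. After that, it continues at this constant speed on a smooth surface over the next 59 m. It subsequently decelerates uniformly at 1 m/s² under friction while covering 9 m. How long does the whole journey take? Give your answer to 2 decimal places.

Phase 1 (decelerating): v₀ = 16.5 m/s, a = -0.8 m/s².
v = v₀ + at = 16.5 + (-0.8)(12.5) = 6.50 m/s
Δx = v₀t + ½at² = 16.5·12.5 + 0.5·-0.8·12.5² = 144 m

Phase 2 (constant speed): v₀ = 6.50 m/s, a = 0 m/s².
Constant speed: t = d/v = 59/6.50 = 9.08 s

Phase 3 (decelerating): v₀ = 6.50 m/s, a = -1 m/s².
v² = v₀² + 2aΔx = 6.50² + 2·-1·9 = 24.2 → v = 4.92 m/s
t = (v − v₀)/a = (4.92 − 6.50)/-1 = 1.58 s
Total time = 12.5 + 9.08 + 1.58 = 23.2 s

23.15 s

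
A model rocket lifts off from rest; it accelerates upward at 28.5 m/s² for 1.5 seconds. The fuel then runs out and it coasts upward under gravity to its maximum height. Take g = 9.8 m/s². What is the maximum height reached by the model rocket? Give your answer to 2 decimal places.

Phase 1 (powered ascent): v₀ = 0 m/s, a = 28.5 m/s².
v = v₀ + at = 0 + (28.5)(1.5) = 42.8 m/s
Δx = v₀t + ½at² = 0·1.5 + 0.5·28.5·1.5² = 32.1 m

Phase 2 (coasting upward): v₀ = 42.8 m/s, a = -9.8 m/s².
v = v₀ + at → t = (0 − 42.8) / -9.8 = 4.36 s
v² = v₀² + 2aΔx → Δx = (0² − 42.8²)/(2·-9.8) = 93.2 m
Maximum height = 32.1 + 93.2 = 125 m

125.31 m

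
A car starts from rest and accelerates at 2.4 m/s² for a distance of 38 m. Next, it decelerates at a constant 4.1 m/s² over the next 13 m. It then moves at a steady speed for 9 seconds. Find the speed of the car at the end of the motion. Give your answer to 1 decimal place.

8.7 m/s

Phase 1 (accelerating): v₀ = 0 m/s, a = 2.4 m/s².
v² = v₀² + 2aΔx = 0² + 2·2.4·38 = 182 → v = 13.5 m/s
t = (v − v₀)/a = (13.5 − 0)/2.4 = 5.63 s

Phase 2 (decelerating): v₀ = 13.5 m/s, a = -4.1 m/s².
v² = v₀² + 2aΔx = 13.5² + 2·-4.1·13 = 75.8 → v = 8.71 m/s
t = (v − v₀)/a = (8.71 − 13.5)/-4.1 = 1.17 s

Phase 3 (constant speed): v₀ = 8.71 m/s, a = 0 m/s².
v = v₀ + at = 8.71 + (0)(9) = 8.71 m/s
Δx = v₀t + ½at² = 8.71·9 + 0.5·0·9² = 78.4 m
Final speed = 8.71 m/s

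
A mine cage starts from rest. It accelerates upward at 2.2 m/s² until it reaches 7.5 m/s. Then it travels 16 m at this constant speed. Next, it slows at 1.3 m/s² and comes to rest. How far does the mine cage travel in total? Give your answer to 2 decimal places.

50.42 m

Phase 1 (accelerating): v₀ = 0 m/s, a = 2.2 m/s².
v = v₀ + at → t = (7.5 − 0) / 2.2 = 3.41 s
v² = v₀² + 2aΔx → Δx = (7.5² − 0²)/(2·2.2) = 12.8 m

Phase 2 (constant speed): v₀ = 7.50 m/s, a = 0 m/s².
Constant speed: t = d/v = 16/7.50 = 2.13 s

Phase 3 (decelerating): v₀ = 7.50 m/s, a = -1.3 m/s².
v = v₀ + at → t = (0 − 7.50) / -1.3 = 5.77 s
v² = v₀² + 2aΔx → Δx = (0² − 7.50²)/(2·-1.3) = 21.6 m
Total distance = 12.8 + 16.0 + 21.6 = 50.4 m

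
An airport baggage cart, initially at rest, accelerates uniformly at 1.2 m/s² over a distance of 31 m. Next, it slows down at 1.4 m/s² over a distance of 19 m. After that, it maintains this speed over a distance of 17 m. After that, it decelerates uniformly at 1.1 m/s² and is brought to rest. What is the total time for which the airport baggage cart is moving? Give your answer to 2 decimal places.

Phase 1 (accelerating): v₀ = 0 m/s, a = 1.2 m/s².
v² = v₀² + 2aΔx = 0² + 2·1.2·31 = 74.4 → v = 8.63 m/s
t = (v − v₀)/a = (8.63 − 0)/1.2 = 7.19 s

Phase 2 (decelerating): v₀ = 8.63 m/s, a = -1.4 m/s².
v² = v₀² + 2aΔx = 8.63² + 2·-1.4·19 = 21.2 → v = 4.60 m/s
t = (v − v₀)/a = (4.60 − 8.63)/-1.4 = 2.87 s

Phase 3 (constant speed): v₀ = 4.60 m/s, a = 0 m/s².
Constant speed: t = d/v = 17/4.60 = 3.69 s

Phase 4 (decelerating): v₀ = 4.60 m/s, a = -1.1 m/s².
v = v₀ + at → t = (0 − 4.60) / -1.1 = 4.19 s
v² = v₀² + 2aΔx → Δx = (0² − 4.60²)/(2·-1.1) = 9.64 m
Total time = 7.19 + 2.87 + 3.69 + 4.19 = 17.9 s

17.94 s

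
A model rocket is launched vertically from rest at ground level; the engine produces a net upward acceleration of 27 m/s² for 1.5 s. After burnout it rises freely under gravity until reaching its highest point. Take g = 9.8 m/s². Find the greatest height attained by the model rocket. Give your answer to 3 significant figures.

114 m

Phase 1 (powered ascent): v₀ = 0 m/s, a = 27 m/s².
v = v₀ + at = 0 + (27)(1.5) = 40.5 m/s
Δx = v₀t + ½at² = 0·1.5 + 0.5·27·1.5² = 30.4 m

Phase 2 (coasting upward): v₀ = 40.5 m/s, a = -9.8 m/s².
v = v₀ + at → t = (0 − 40.5) / -9.8 = 4.13 s
v² = v₀² + 2aΔx → Δx = (0² − 40.5²)/(2·-9.8) = 83.7 m
Maximum height = 30.4 + 83.7 = 114 m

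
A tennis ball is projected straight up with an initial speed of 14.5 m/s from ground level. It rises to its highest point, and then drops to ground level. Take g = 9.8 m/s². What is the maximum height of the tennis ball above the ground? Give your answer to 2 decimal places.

10.73 m

Phase 1 (rising): v₀ = 14.5 m/s, a = -9.8 m/s².
v = v₀ + at → t = (0 − 14.5) / -9.8 = 1.48 s
v² = v₀² + 2aΔx → Δx = (0² − 14.5²)/(2·-9.8) = 10.7 m
Maximum height = 10.7 m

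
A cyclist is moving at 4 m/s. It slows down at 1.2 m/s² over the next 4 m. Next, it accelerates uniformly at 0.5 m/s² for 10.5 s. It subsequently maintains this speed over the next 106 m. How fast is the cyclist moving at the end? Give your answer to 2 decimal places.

Phase 1 (decelerating): v₀ = 4.00 m/s, a = -1.2 m/s².
v² = v₀² + 2aΔx = 4.00² + 2·-1.2·4 = 6.40 → v = 2.53 m/s
t = (v − v₀)/a = (2.53 − 4.00)/-1.2 = 1.23 s

Phase 2 (accelerating): v₀ = 2.53 m/s, a = 0.5 m/s².
v = v₀ + at = 2.53 + (0.5)(10.5) = 7.78 m/s
Δx = v₀t + ½at² = 2.53·10.5 + 0.5·0.5·10.5² = 54.1 m

Phase 3 (constant speed): v₀ = 7.78 m/s, a = 0 m/s².
Constant speed: t = d/v = 106/7.78 = 13.6 s
Final speed = 7.78 m/s

7.78 m/s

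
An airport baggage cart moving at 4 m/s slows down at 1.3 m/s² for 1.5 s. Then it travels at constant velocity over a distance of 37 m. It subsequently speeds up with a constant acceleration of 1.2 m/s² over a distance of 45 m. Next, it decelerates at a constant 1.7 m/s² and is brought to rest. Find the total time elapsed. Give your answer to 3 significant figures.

32.9 s

Phase 1 (decelerating): v₀ = 4.00 m/s, a = -1.3 m/s².
v = v₀ + at = 4.00 + (-1.3)(1.5) = 2.05 m/s
Δx = v₀t + ½at² = 4.00·1.5 + 0.5·-1.3·1.5² = 4.54 m

Phase 2 (constant speed): v₀ = 2.05 m/s, a = 0 m/s².
Constant speed: t = d/v = 37/2.05 = 18.0 s

Phase 3 (accelerating): v₀ = 2.05 m/s, a = 1.2 m/s².
v² = v₀² + 2aΔx = 2.05² + 2·1.2·45 = 112 → v = 10.6 m/s
t = (v − v₀)/a = (10.6 − 2.05)/1.2 = 7.12 s

Phase 4 (decelerating): v₀ = 10.6 m/s, a = -1.7 m/s².
v = v₀ + at → t = (0 − 10.6) / -1.7 = 6.23 s
v² = v₀² + 2aΔx → Δx = (0² − 10.6²)/(2·-1.7) = 33.0 m
Total time = 1.50 + 18.0 + 7.12 + 6.23 = 32.9 s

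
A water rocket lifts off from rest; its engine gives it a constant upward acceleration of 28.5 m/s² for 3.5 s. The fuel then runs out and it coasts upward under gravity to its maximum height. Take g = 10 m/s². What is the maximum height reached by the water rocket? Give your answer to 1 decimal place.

Phase 1 (powered ascent): v₀ = 0 m/s, a = 28.5 m/s².
v = v₀ + at = 0 + (28.5)(3.5) = 99.8 m/s
Δx = v₀t + ½at² = 0·3.5 + 0.5·28.5·3.5² = 175 m

Phase 2 (coasting upward): v₀ = 99.8 m/s, a = -10 m/s².
v = v₀ + at → t = (0 − 99.8) / -10 = 9.97 s
v² = v₀² + 2aΔx → Δx = (0² − 99.8²)/(2·-10) = 498 m
Maximum height = 175 + 498 = 672 m

672.1 m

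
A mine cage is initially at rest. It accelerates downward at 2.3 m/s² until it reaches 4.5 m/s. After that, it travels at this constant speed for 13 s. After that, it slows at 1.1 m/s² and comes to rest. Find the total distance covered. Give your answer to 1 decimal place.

72.1 m

Phase 1 (accelerating): v₀ = 0 m/s, a = 2.3 m/s².
v = v₀ + at → t = (4.5 − 0) / 2.3 = 1.96 s
v² = v₀² + 2aΔx → Δx = (4.5² − 0²)/(2·2.3) = 4.40 m

Phase 2 (constant speed): v₀ = 4.50 m/s, a = 0 m/s².
v = v₀ + at = 4.50 + (0)(13) = 4.50 m/s
Δx = v₀t + ½at² = 4.50·13 + 0.5·0·13² = 58.5 m

Phase 3 (decelerating): v₀ = 4.50 m/s, a = -1.1 m/s².
v = v₀ + at → t = (0 − 4.50) / -1.1 = 4.09 s
v² = v₀² + 2aΔx → Δx = (0² − 4.50²)/(2·-1.1) = 9.20 m
Total distance = 4.40 + 58.5 + 9.20 = 72.1 m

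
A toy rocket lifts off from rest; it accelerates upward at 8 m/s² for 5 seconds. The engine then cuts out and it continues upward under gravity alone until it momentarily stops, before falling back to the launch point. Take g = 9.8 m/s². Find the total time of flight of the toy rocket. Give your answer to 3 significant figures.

15.2 s

Phase 1 (powered ascent): v₀ = 0 m/s, a = 8 m/s².
v = v₀ + at = 0 + (8)(5) = 40.0 m/s
Δx = v₀t + ½at² = 0·5 + 0.5·8·5² = 100 m

Phase 2 (coasting upward): v₀ = 40.0 m/s, a = -9.8 m/s².
v = v₀ + at → t = (0 − 40.0) / -9.8 = 4.08 s
v² = v₀² + 2aΔx → Δx = (0² − 40.0²)/(2·-9.8) = 81.6 m

Phase 3 (free fall): v₀ = 0 m/s, a = -9.8 m/s².
Falls 182 m from rest: t = √(2·182/9.8) = 6.09 s; v = g·t = 59.7 m/s.
Total time = 5.00 + 4.08 + 6.09 = 15.2 s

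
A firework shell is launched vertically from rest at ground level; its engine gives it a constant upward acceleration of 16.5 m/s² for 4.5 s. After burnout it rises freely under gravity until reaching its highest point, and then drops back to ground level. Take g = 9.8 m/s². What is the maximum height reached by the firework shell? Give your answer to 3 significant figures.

448 m

Phase 1 (powered ascent): v₀ = 0 m/s, a = 16.5 m/s².
v = v₀ + at = 0 + (16.5)(4.5) = 74.2 m/s
Δx = v₀t + ½at² = 0·4.5 + 0.5·16.5·4.5² = 167 m

Phase 2 (coasting upward): v₀ = 74.2 m/s, a = -9.8 m/s².
v = v₀ + at → t = (0 − 74.2) / -9.8 = 7.58 s
v² = v₀² + 2aΔx → Δx = (0² − 74.2²)/(2·-9.8) = 281 m
Maximum height = 167 + 281 = 448 m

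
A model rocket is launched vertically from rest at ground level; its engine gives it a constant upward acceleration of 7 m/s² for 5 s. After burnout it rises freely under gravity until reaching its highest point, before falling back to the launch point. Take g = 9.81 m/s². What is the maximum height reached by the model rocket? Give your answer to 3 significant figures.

Phase 1 (powered ascent): v₀ = 0 m/s, a = 7 m/s².
v = v₀ + at = 0 + (7)(5) = 35.0 m/s
Δx = v₀t + ½at² = 0·5 + 0.5·7·5² = 87.5 m

Phase 2 (coasting upward): v₀ = 35.0 m/s, a = -9.81 m/s².
v = v₀ + at → t = (0 − 35.0) / -9.81 = 3.57 s
v² = v₀² + 2aΔx → Δx = (0² − 35.0²)/(2·-9.81) = 62.4 m
Maximum height = 87.5 + 62.4 = 150 m

150 m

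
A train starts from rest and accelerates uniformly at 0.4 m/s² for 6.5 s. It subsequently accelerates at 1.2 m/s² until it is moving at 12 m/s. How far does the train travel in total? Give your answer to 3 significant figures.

Phase 1 (accelerating): v₀ = 0 m/s, a = 0.4 m/s².
v = v₀ + at = 0 + (0.4)(6.5) = 2.60 m/s
Δx = v₀t + ½at² = 0·6.5 + 0.5·0.4·6.5² = 8.45 m

Phase 2 (accelerating): v₀ = 2.60 m/s, a = 1.2 m/s².
v = v₀ + at → t = (12 − 2.60) / 1.2 = 7.83 s
v² = v₀² + 2aΔx → Δx = (12² − 2.60²)/(2·1.2) = 57.2 m
Total distance = 8.45 + 57.2 = 65.6 m

65.6 m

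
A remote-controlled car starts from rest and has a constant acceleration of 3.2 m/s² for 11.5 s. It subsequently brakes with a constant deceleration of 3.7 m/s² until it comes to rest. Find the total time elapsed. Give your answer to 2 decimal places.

21.45 s

Phase 1 (accelerating): v₀ = 0 m/s, a = 3.2 m/s².
v = v₀ + at = 0 + (3.2)(11.5) = 36.8 m/s
Δx = v₀t + ½at² = 0·11.5 + 0.5·3.2·11.5² = 212 m

Phase 2 (decelerating): v₀ = 36.8 m/s, a = -3.7 m/s².
v = v₀ + at → t = (0 − 36.8) / -3.7 = 9.95 s
v² = v₀² + 2aΔx → Δx = (0² − 36.8²)/(2·-3.7) = 183 m
Total time = 11.5 + 9.95 = 21.4 s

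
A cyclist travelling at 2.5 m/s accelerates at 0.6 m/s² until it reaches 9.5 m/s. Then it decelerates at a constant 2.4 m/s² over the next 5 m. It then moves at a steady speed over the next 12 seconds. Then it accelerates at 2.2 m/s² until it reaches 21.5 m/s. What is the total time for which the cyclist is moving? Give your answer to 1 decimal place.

30.3 s

Phase 1 (accelerating): v₀ = 2.50 m/s, a = 0.6 m/s².
v = v₀ + at → t = (9.5 − 2.50) / 0.6 = 11.7 s
v² = v₀² + 2aΔx → Δx = (9.5² − 2.50²)/(2·0.6) = 70.0 m

Phase 2 (decelerating): v₀ = 9.50 m/s, a = -2.4 m/s².
v² = v₀² + 2aΔx = 9.50² + 2·-2.4·5 = 66.2 → v = 8.14 m/s
t = (v − v₀)/a = (8.14 − 9.50)/-2.4 = 0.567 s

Phase 3 (constant speed): v₀ = 8.14 m/s, a = 0 m/s².
v = v₀ + at = 8.14 + (0)(12) = 8.14 m/s
Δx = v₀t + ½at² = 8.14·12 + 0.5·0·12² = 97.7 m

Phase 4 (accelerating): v₀ = 8.14 m/s, a = 2.2 m/s².
v = v₀ + at → t = (21.5 − 8.14) / 2.2 = 6.07 s
v² = v₀² + 2aΔx → Δx = (21.5² − 8.14²)/(2·2.2) = 90.0 m
Total time = 11.7 + 0.567 + 12.0 + 6.07 = 30.3 s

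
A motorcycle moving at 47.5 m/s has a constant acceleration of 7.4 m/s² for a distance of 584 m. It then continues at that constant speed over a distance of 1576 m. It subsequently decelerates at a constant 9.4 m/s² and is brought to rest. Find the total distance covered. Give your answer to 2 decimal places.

2739.76 m

Phase 1 (accelerating): v₀ = 47.5 m/s, a = 7.4 m/s².
v² = v₀² + 2aΔx = 47.5² + 2·7.4·584 = 10900 → v = 104 m/s
t = (v − v₀)/a = (104 − 47.5)/7.4 = 7.69 s

Phase 2 (constant speed): v₀ = 104 m/s, a = 0 m/s².
Constant speed: t = d/v = 1576/104 = 15.1 s

Phase 3 (decelerating): v₀ = 104 m/s, a = -9.4 m/s².
v = v₀ + at → t = (0 − 104) / -9.4 = 11.1 s
v² = v₀² + 2aΔx → Δx = (0² − 104²)/(2·-9.4) = 580 m
Total distance = 584 + 1580 + 580 = 2740 m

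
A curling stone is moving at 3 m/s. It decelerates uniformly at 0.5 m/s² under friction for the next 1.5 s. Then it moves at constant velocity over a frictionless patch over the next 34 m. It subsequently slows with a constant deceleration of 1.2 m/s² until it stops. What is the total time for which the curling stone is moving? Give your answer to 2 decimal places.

Phase 1 (decelerating): v₀ = 3.00 m/s, a = -0.5 m/s².
v = v₀ + at = 3.00 + (-0.5)(1.5) = 2.25 m/s
Δx = v₀t + ½at² = 3.00·1.5 + 0.5·-0.5·1.5² = 3.94 m

Phase 2 (constant speed): v₀ = 2.25 m/s, a = 0 m/s².
Constant speed: t = d/v = 34/2.25 = 15.1 s

Phase 3 (decelerating): v₀ = 2.25 m/s, a = -1.2 m/s².
v = v₀ + at → t = (0 − 2.25) / -1.2 = 1.88 s
v² = v₀² + 2aΔx → Δx = (0² − 2.25²)/(2·-1.2) = 2.11 m
Total time = 1.50 + 15.1 + 1.88 = 18.5 s

18.49 s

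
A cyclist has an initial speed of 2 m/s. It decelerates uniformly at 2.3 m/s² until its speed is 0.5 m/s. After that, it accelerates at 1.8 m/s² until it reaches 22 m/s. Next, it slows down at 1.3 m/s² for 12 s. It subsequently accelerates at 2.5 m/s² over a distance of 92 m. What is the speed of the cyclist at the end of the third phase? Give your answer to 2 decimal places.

6.40 m/s

Phase 1 (decelerating): v₀ = 2.00 m/s, a = -2.3 m/s².
v = v₀ + at → t = (0.5 − 2.00) / -2.3 = 0.652 s
v² = v₀² + 2aΔx → Δx = (0.5² − 2.00²)/(2·-2.3) = 0.815 m

Phase 2 (accelerating): v₀ = 0.500 m/s, a = 1.8 m/s².
v = v₀ + at → t = (22 − 0.500) / 1.8 = 11.9 s
v² = v₀² + 2aΔx → Δx = (22² − 0.500²)/(2·1.8) = 134 m

Phase 3 (decelerating): v₀ = 22.0 m/s, a = -1.3 m/s².
v = v₀ + at = 22.0 + (-1.3)(12) = 6.40 m/s
Δx = v₀t + ½at² = 22.0·12 + 0.5·-1.3·12² = 170 m
Speed at end of phase 3 = 6.40 m/s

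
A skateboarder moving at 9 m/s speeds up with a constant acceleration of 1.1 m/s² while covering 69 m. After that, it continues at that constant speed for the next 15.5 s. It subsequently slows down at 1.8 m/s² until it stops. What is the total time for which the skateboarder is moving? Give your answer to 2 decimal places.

Phase 1 (accelerating): v₀ = 9.00 m/s, a = 1.1 m/s².
v² = v₀² + 2aΔx = 9.00² + 2·1.1·69 = 233 → v = 15.3 m/s
t = (v − v₀)/a = (15.3 − 9.00)/1.1 = 5.69 s

Phase 2 (constant speed): v₀ = 15.3 m/s, a = 0 m/s².
v = v₀ + at = 15.3 + (0)(15.5) = 15.3 m/s
Δx = v₀t + ½at² = 15.3·15.5 + 0.5·0·15.5² = 236 m

Phase 3 (decelerating): v₀ = 15.3 m/s, a = -1.8 m/s².
v = v₀ + at → t = (0 − 15.3) / -1.8 = 8.48 s
v² = v₀² + 2aΔx → Δx = (0² − 15.3²)/(2·-1.8) = 64.7 m
Total time = 5.69 + 15.5 + 8.48 = 29.7 s

29.67 s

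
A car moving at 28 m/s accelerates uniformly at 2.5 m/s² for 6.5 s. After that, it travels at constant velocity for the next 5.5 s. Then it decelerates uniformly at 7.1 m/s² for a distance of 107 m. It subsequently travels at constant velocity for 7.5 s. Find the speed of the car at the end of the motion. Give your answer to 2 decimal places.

20.94 m/s

Phase 1 (accelerating): v₀ = 28.0 m/s, a = 2.5 m/s².
v = v₀ + at = 28.0 + (2.5)(6.5) = 44.2 m/s
Δx = v₀t + ½at² = 28.0·6.5 + 0.5·2.5·6.5² = 235 m

Phase 2 (constant speed): v₀ = 44.2 m/s, a = 0 m/s².
v = v₀ + at = 44.2 + (0)(5.5) = 44.2 m/s
Δx = v₀t + ½at² = 44.2·5.5 + 0.5·0·5.5² = 243 m

Phase 3 (decelerating): v₀ = 44.2 m/s, a = -7.1 m/s².
v² = v₀² + 2aΔx = 44.2² + 2·-7.1·107 = 439 → v = 20.9 m/s
t = (v − v₀)/a = (20.9 − 44.2)/-7.1 = 3.28 s

Phase 4 (constant speed): v₀ = 20.9 m/s, a = 0 m/s².
v = v₀ + at = 20.9 + (0)(7.5) = 20.9 m/s
Δx = v₀t + ½at² = 20.9·7.5 + 0.5·0·7.5² = 157 m
Final speed = 20.9 m/s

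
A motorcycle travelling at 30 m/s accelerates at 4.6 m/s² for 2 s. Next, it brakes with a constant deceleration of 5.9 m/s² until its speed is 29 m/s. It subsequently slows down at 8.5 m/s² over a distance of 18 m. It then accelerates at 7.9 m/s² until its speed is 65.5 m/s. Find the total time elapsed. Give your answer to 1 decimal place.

Phase 1 (accelerating): v₀ = 30.0 m/s, a = 4.6 m/s².
v = v₀ + at = 30.0 + (4.6)(2) = 39.2 m/s
Δx = v₀t + ½at² = 30.0·2 + 0.5·4.6·2² = 69.2 m

Phase 2 (decelerating): v₀ = 39.2 m/s, a = -5.9 m/s².
v = v₀ + at → t = (29 − 39.2) / -5.9 = 1.73 s
v² = v₀² + 2aΔx → Δx = (29² − 39.2²)/(2·-5.9) = 59.0 m

Phase 3 (decelerating): v₀ = 29.0 m/s, a = -8.5 m/s².
v² = v₀² + 2aΔx = 29.0² + 2·-8.5·18 = 535 → v = 23.1 m/s
t = (v − v₀)/a = (23.1 − 29.0)/-8.5 = 0.691 s

Phase 4 (accelerating): v₀ = 23.1 m/s, a = 7.9 m/s².
v = v₀ + at → t = (65.5 − 23.1) / 7.9 = 5.36 s
v² = v₀² + 2aΔx → Δx = (65.5² − 23.1²)/(2·7.9) = 238 m
Total time = 2.00 + 1.73 + 0.691 + 5.36 = 9.78 s

9.8 s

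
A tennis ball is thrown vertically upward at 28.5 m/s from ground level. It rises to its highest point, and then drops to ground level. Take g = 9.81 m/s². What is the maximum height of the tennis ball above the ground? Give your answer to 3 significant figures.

Phase 1 (rising): v₀ = 28.5 m/s, a = -9.81 m/s².
v = v₀ + at → t = (0 − 28.5) / -9.81 = 2.91 s
v² = v₀² + 2aΔx → Δx = (0² − 28.5²)/(2·-9.81) = 41.4 m
Maximum height = 41.4 m

41.4 m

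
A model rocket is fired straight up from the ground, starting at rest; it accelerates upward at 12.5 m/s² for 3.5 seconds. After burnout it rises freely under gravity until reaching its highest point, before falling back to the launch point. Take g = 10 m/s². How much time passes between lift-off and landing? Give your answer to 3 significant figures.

Phase 1 (powered ascent): v₀ = 0 m/s, a = 12.5 m/s².
v = v₀ + at = 0 + (12.5)(3.5) = 43.8 m/s
Δx = v₀t + ½at² = 0·3.5 + 0.5·12.5·3.5² = 76.6 m

Phase 2 (coasting upward): v₀ = 43.8 m/s, a = -10 m/s².
v = v₀ + at → t = (0 − 43.8) / -10 = 4.38 s
v² = v₀² + 2aΔx → Δx = (0² − 43.8²)/(2·-10) = 95.7 m

Phase 3 (free fall): v₀ = 0 m/s, a = -10 m/s².
Falls 172 m from rest: t = √(2·172/10) = 5.87 s; v = g·t = 58.7 m/s.
Total time = 3.50 + 4.38 + 5.87 = 13.7 s

13.7 s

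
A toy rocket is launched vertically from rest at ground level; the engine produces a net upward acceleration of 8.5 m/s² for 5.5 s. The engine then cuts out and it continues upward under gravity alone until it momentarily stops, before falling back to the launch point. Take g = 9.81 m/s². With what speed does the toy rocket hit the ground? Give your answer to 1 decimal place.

68.6 m/s

Phase 1 (powered ascent): v₀ = 0 m/s, a = 8.5 m/s².
v = v₀ + at = 0 + (8.5)(5.5) = 46.8 m/s
Δx = v₀t + ½at² = 0·5.5 + 0.5·8.5·5.5² = 129 m

Phase 2 (coasting upward): v₀ = 46.8 m/s, a = -9.81 m/s².
v = v₀ + at → t = (0 − 46.8) / -9.81 = 4.77 s
v² = v₀² + 2aΔx → Δx = (0² − 46.8²)/(2·-9.81) = 111 m

Phase 3 (free fall): v₀ = 0 m/s, a = -9.81 m/s².
Falls 240 m from rest: t = √(2·240/9.81) = 6.99 s; v = g·t = 68.6 m/s.
Impact speed = 68.6 m/s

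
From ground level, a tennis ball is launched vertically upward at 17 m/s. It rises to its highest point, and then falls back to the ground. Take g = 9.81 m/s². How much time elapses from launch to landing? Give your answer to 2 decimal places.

Phase 1 (rising): v₀ = 17.0 m/s, a = -9.81 m/s².
v = v₀ + at → t = (0 − 17.0) / -9.81 = 1.73 s
v² = v₀² + 2aΔx → Δx = (0² − 17.0²)/(2·-9.81) = 14.7 m

Phase 2 (falling): v₀ = 0 m/s, a = -9.81 m/s².
Falls 14.7 m from rest: t = √(2·14.7/9.81) = 1.73 s; v = g·t = 17.0 m/s.
Total time = 1.73 + 1.73 = 3.47 s

3.47 s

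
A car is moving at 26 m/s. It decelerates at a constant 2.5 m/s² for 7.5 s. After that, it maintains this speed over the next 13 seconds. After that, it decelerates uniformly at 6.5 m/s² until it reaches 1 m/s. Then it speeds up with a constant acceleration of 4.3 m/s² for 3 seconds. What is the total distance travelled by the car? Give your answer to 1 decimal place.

245.3 m

Phase 1 (decelerating): v₀ = 26.0 m/s, a = -2.5 m/s².
v = v₀ + at = 26.0 + (-2.5)(7.5) = 7.25 m/s
Δx = v₀t + ½at² = 26.0·7.5 + 0.5·-2.5·7.5² = 125 m

Phase 2 (constant speed): v₀ = 7.25 m/s, a = 0 m/s².
v = v₀ + at = 7.25 + (0)(13) = 7.25 m/s
Δx = v₀t + ½at² = 7.25·13 + 0.5·0·13² = 94.2 m

Phase 3 (decelerating): v₀ = 7.25 m/s, a = -6.5 m/s².
v = v₀ + at → t = (1 − 7.25) / -6.5 = 0.962 s
v² = v₀² + 2aΔx → Δx = (1² − 7.25²)/(2·-6.5) = 3.97 m

Phase 4 (accelerating): v₀ = 1.00 m/s, a = 4.3 m/s².
v = v₀ + at = 1.00 + (4.3)(3) = 13.9 m/s
Δx = v₀t + ½at² = 1.00·3 + 0.5·4.3·3² = 22.3 m
Total distance = 125 + 94.2 + 3.97 + 22.3 = 245 m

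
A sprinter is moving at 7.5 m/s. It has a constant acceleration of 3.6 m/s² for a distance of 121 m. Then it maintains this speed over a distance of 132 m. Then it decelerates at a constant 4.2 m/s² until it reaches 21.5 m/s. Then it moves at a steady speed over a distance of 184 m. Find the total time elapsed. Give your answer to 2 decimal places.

Phase 1 (accelerating): v₀ = 7.50 m/s, a = 3.6 m/s².
v² = v₀² + 2aΔx = 7.50² + 2·3.6·121 = 927 → v = 30.5 m/s
t = (v − v₀)/a = (30.5 − 7.50)/3.6 = 6.38 s

Phase 2 (constant speed): v₀ = 30.5 m/s, a = 0 m/s².
Constant speed: t = d/v = 132/30.5 = 4.33 s

Phase 3 (decelerating): v₀ = 30.5 m/s, a = -4.2 m/s².
v = v₀ + at → t = (21.5 − 30.5) / -4.2 = 2.13 s
v² = v₀² + 2aΔx → Δx = (21.5² − 30.5²)/(2·-4.2) = 55.4 m

Phase 4 (constant speed): v₀ = 21.5 m/s, a = 0 m/s².
Constant speed: t = d/v = 184/21.5 = 8.56 s
Total time = 6.38 + 4.33 + 2.13 + 8.56 = 21.4 s

21.40 s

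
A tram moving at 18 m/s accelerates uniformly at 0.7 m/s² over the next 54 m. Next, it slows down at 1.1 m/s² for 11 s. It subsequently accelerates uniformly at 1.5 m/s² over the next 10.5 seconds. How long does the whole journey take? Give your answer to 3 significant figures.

Phase 1 (accelerating): v₀ = 18.0 m/s, a = 0.7 m/s².
v² = v₀² + 2aΔx = 18.0² + 2·0.7·54 = 400 → v = 20.0 m/s
t = (v − v₀)/a = (20.0 − 18.0)/0.7 = 2.84 s

Phase 2 (decelerating): v₀ = 20.0 m/s, a = -1.1 m/s².
v = v₀ + at = 20.0 + (-1.1)(11) = 7.89 m/s
Δx = v₀t + ½at² = 20.0·11 + 0.5·-1.1·11² = 153 m

Phase 3 (accelerating): v₀ = 7.89 m/s, a = 1.5 m/s².
v = v₀ + at = 7.89 + (1.5)(10.5) = 23.6 m/s
Δx = v₀t + ½at² = 7.89·10.5 + 0.5·1.5·10.5² = 166 m
Total time = 2.84 + 11.0 + 10.5 = 24.3 s

24.3 s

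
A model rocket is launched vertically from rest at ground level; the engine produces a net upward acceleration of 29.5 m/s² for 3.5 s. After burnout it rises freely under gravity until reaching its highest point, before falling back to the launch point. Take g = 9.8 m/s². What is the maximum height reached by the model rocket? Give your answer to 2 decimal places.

Phase 1 (powered ascent): v₀ = 0 m/s, a = 29.5 m/s².
v = v₀ + at = 0 + (29.5)(3.5) = 103 m/s
Δx = v₀t + ½at² = 0·3.5 + 0.5·29.5·3.5² = 181 m

Phase 2 (coasting upward): v₀ = 103 m/s, a = -9.8 m/s².
v = v₀ + at → t = (0 − 103) / -9.8 = 10.5 s
v² = v₀² + 2aΔx → Δx = (0² − 103²)/(2·-9.8) = 544 m
Maximum height = 181 + 544 = 725 m

724.59 m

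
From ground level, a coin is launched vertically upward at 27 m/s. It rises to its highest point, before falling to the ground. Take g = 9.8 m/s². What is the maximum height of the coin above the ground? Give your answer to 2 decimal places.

Phase 1 (rising): v₀ = 27.0 m/s, a = -9.8 m/s².
v = v₀ + at → t = (0 − 27.0) / -9.8 = 2.76 s
v² = v₀² + 2aΔx → Δx = (0² − 27.0²)/(2·-9.8) = 37.2 m
Maximum height = 37.2 m

37.19 m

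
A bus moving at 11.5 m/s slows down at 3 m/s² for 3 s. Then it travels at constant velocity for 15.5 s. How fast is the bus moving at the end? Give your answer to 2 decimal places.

Phase 1 (decelerating): v₀ = 11.5 m/s, a = -3 m/s².
v = v₀ + at = 11.5 + (-3)(3) = 2.50 m/s
Δx = v₀t + ½at² = 11.5·3 + 0.5·-3·3² = 21.0 m

Phase 2 (constant speed): v₀ = 2.50 m/s, a = 0 m/s².
v = v₀ + at = 2.50 + (0)(15.5) = 2.50 m/s
Δx = v₀t + ½at² = 2.50·15.5 + 0.5·0·15.5² = 38.8 m
Final speed = 2.50 m/s

2.50 m/s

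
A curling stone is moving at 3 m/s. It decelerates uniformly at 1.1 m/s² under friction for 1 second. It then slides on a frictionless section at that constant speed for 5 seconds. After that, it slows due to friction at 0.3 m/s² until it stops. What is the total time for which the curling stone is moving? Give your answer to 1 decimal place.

Phase 1 (decelerating): v₀ = 3.00 m/s, a = -1.1 m/s².
v = v₀ + at = 3.00 + (-1.1)(1) = 1.90 m/s
Δx = v₀t + ½at² = 3.00·1 + 0.5·-1.1·1² = 2.45 m

Phase 2 (constant speed): v₀ = 1.90 m/s, a = 0 m/s².
v = v₀ + at = 1.90 + (0)(5) = 1.90 m/s
Δx = v₀t + ½at² = 1.90·5 + 0.5·0·5² = 9.50 m

Phase 3 (decelerating): v₀ = 1.90 m/s, a = -0.3 m/s².
v = v₀ + at → t = (0 − 1.90) / -0.3 = 6.33 s
v² = v₀² + 2aΔx → Δx = (0² − 1.90²)/(2·-0.3) = 6.02 m
Total time = 1.00 + 5.00 + 6.33 = 12.3 s

12.3 s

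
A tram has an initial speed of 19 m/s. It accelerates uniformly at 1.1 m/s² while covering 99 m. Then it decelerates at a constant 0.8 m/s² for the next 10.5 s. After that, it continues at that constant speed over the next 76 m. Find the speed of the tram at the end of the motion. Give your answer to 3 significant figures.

15.7 m/s

Phase 1 (accelerating): v₀ = 19.0 m/s, a = 1.1 m/s².
v² = v₀² + 2aΔx = 19.0² + 2·1.1·99 = 579 → v = 24.1 m/s
t = (v − v₀)/a = (24.1 − 19.0)/1.1 = 4.60 s

Phase 2 (decelerating): v₀ = 24.1 m/s, a = -0.8 m/s².
v = v₀ + at = 24.1 + (-0.8)(10.5) = 15.7 m/s
Δx = v₀t + ½at² = 24.1·10.5 + 0.5·-0.8·10.5² = 209 m

Phase 3 (constant speed): v₀ = 15.7 m/s, a = 0 m/s².
Constant speed: t = d/v = 76/15.7 = 4.85 s
Final speed = 15.7 m/s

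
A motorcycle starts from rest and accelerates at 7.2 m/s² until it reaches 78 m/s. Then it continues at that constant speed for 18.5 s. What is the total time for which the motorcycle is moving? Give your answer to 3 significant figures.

Phase 1 (accelerating): v₀ = 0 m/s, a = 7.2 m/s².
v = v₀ + at → t = (78 − 0) / 7.2 = 10.8 s
v² = v₀² + 2aΔx → Δx = (78² − 0²)/(2·7.2) = 422 m

Phase 2 (constant speed): v₀ = 78.0 m/s, a = 0 m/s².
v = v₀ + at = 78.0 + (0)(18.5) = 78.0 m/s
Δx = v₀t + ½at² = 78.0·18.5 + 0.5·0·18.5² = 1440 m
Total time = 10.8 + 18.5 = 29.3 s

29.3 s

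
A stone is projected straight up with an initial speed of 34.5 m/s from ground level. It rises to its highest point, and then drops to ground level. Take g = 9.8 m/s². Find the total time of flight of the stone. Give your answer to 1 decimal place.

Phase 1 (rising): v₀ = 34.5 m/s, a = -9.8 m/s².
v = v₀ + at → t = (0 − 34.5) / -9.8 = 3.52 s
v² = v₀² + 2aΔx → Δx = (0² − 34.5²)/(2·-9.8) = 60.7 m

Phase 2 (falling): v₀ = 0 m/s, a = -9.8 m/s².
Falls 60.7 m from rest: t = √(2·60.7/9.8) = 3.52 s; v = g·t = 34.5 m/s.
Total time = 3.52 + 3.52 = 7.04 s

7.0 s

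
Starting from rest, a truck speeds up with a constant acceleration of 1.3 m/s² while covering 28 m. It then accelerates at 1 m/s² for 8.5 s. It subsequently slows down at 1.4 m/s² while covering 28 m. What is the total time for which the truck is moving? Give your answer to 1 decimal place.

Phase 1 (accelerating): v₀ = 0 m/s, a = 1.3 m/s².
v² = v₀² + 2aΔx = 0² + 2·1.3·28 = 72.8 → v = 8.53 m/s
t = (v − v₀)/a = (8.53 − 0)/1.3 = 6.56 s

Phase 2 (accelerating): v₀ = 8.53 m/s, a = 1 m/s².
v = v₀ + at = 8.53 + (1)(8.5) = 17.0 m/s
Δx = v₀t + ½at² = 8.53·8.5 + 0.5·1·8.5² = 109 m

Phase 3 (decelerating): v₀ = 17.0 m/s, a = -1.4 m/s².
v² = v₀² + 2aΔx = 17.0² + 2·-1.4·28 = 212 → v = 14.5 m/s
t = (v − v₀)/a = (14.5 − 17.0)/-1.4 = 1.77 s
Total time = 6.56 + 8.50 + 1.77 = 16.8 s

16.8 s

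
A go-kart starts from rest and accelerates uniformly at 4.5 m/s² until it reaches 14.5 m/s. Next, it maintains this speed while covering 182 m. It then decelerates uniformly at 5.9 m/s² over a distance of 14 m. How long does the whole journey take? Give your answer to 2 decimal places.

Phase 1 (accelerating): v₀ = 0 m/s, a = 4.5 m/s².
v = v₀ + at → t = (14.5 − 0) / 4.5 = 3.22 s
v² = v₀² + 2aΔx → Δx = (14.5² − 0²)/(2·4.5) = 23.4 m

Phase 2 (constant speed): v₀ = 14.5 m/s, a = 0 m/s².
Constant speed: t = d/v = 182/14.5 = 12.6 s

Phase 3 (decelerating): v₀ = 14.5 m/s, a = -5.9 m/s².
v² = v₀² + 2aΔx = 14.5² + 2·-5.9·14 = 45.0 → v = 6.71 m/s
t = (v − v₀)/a = (6.71 − 14.5)/-5.9 = 1.32 s
Total time = 3.22 + 12.6 + 1.32 = 17.1 s

17.09 s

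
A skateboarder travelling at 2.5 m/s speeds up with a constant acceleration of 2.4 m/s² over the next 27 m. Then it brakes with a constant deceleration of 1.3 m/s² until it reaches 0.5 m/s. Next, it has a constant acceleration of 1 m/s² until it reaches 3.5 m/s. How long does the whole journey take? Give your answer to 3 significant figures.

Phase 1 (accelerating): v₀ = 2.50 m/s, a = 2.4 m/s².
v² = v₀² + 2aΔx = 2.50² + 2·2.4·27 = 136 → v = 11.7 m/s
t = (v − v₀)/a = (11.7 − 2.50)/2.4 = 3.81 s

Phase 2 (decelerating): v₀ = 11.7 m/s, a = -1.3 m/s².
v = v₀ + at → t = (0.5 − 11.7) / -1.3 = 8.58 s
v² = v₀² + 2aΔx → Δx = (0.5² − 11.7²)/(2·-1.3) = 52.2 m

Phase 3 (accelerating): v₀ = 0.500 m/s, a = 1 m/s².
v = v₀ + at → t = (3.5 − 0.500) / 1 = 3.00 s
v² = v₀² + 2aΔx → Δx = (3.5² − 0.500²)/(2·1) = 6.00 m
Total time = 3.81 + 8.58 + 3.00 = 15.4 s

15.4 s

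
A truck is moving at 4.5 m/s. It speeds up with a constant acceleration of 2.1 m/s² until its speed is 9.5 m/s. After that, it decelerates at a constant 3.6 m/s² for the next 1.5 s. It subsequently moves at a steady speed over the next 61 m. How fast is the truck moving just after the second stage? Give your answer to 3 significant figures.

Phase 1 (accelerating): v₀ = 4.50 m/s, a = 2.1 m/s².
v = v₀ + at → t = (9.5 − 4.50) / 2.1 = 2.38 s
v² = v₀² + 2aΔx → Δx = (9.5² − 4.50²)/(2·2.1) = 16.7 m

Phase 2 (decelerating): v₀ = 9.50 m/s, a = -3.6 m/s².
v = v₀ + at = 9.50 + (-3.6)(1.5) = 4.10 m/s
Δx = v₀t + ½at² = 9.50·1.5 + 0.5·-3.6·1.5² = 10.2 m
Speed at end of phase 2 = 4.10 m/s

4.10 m/s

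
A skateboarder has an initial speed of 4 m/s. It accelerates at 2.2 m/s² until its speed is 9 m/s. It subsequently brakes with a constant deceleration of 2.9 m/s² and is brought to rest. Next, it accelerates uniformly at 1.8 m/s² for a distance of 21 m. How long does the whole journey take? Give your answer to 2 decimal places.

Phase 1 (accelerating): v₀ = 4.00 m/s, a = 2.2 m/s².
v = v₀ + at → t = (9 − 4.00) / 2.2 = 2.27 s
v² = v₀² + 2aΔx → Δx = (9² − 4.00²)/(2·2.2) = 14.8 m

Phase 2 (decelerating): v₀ = 9.00 m/s, a = -2.9 m/s².
v = v₀ + at → t = (0 − 9.00) / -2.9 = 3.10 s
v² = v₀² + 2aΔx → Δx = (0² − 9.00²)/(2·-2.9) = 14.0 m

Phase 3 (accelerating): v₀ = 0 m/s, a = 1.8 m/s².
v² = v₀² + 2aΔx = 0² + 2·1.8·21 = 75.6 → v = 8.69 m/s
t = (v − v₀)/a = (8.69 − 0)/1.8 = 4.83 s
Total time = 2.27 + 3.10 + 4.83 = 10.2 s

10.21 s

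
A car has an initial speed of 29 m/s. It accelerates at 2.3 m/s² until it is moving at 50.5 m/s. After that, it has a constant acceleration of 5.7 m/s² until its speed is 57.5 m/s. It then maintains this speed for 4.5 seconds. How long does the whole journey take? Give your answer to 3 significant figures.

Phase 1 (accelerating): v₀ = 29.0 m/s, a = 2.3 m/s².
v = v₀ + at → t = (50.5 − 29.0) / 2.3 = 9.35 s
v² = v₀² + 2aΔx → Δx = (50.5² − 29.0²)/(2·2.3) = 372 m

Phase 2 (accelerating): v₀ = 50.5 m/s, a = 5.7 m/s².
v = v₀ + at → t = (57.5 − 50.5) / 5.7 = 1.23 s
v² = v₀² + 2aΔx → Δx = (57.5² − 50.5²)/(2·5.7) = 66.3 m

Phase 3 (constant speed): v₀ = 57.5 m/s, a = 0 m/s².
v = v₀ + at = 57.5 + (0)(4.5) = 57.5 m/s
Δx = v₀t + ½at² = 57.5·4.5 + 0.5·0·4.5² = 259 m
Total time = 9.35 + 1.23 + 4.50 = 15.1 s

15.1 s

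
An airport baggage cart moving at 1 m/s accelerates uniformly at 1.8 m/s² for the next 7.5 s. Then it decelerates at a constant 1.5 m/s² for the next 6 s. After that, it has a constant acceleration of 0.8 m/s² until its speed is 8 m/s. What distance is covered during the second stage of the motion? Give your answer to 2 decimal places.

60.00 m

Phase 1 (accelerating): v₀ = 1.00 m/s, a = 1.8 m/s².
v = v₀ + at = 1.00 + (1.8)(7.5) = 14.5 m/s
Δx = v₀t + ½at² = 1.00·7.5 + 0.5·1.8·7.5² = 58.1 m

Phase 2 (decelerating): v₀ = 14.5 m/s, a = -1.5 m/s².
v = v₀ + at = 14.5 + (-1.5)(6) = 5.50 m/s
Δx = v₀t + ½at² = 14.5·6 + 0.5·-1.5·6² = 60.0 m
Distance in phase 2 = 60.0 m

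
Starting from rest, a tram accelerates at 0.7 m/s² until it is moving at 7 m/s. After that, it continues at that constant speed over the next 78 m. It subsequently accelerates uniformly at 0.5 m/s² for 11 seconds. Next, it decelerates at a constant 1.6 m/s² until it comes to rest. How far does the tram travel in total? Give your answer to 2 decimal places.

Phase 1 (accelerating): v₀ = 0 m/s, a = 0.7 m/s².
v = v₀ + at → t = (7 − 0) / 0.7 = 10.0 s
v² = v₀² + 2aΔx → Δx = (7² − 0²)/(2·0.7) = 35.0 m

Phase 2 (constant speed): v₀ = 7.00 m/s, a = 0 m/s².
Constant speed: t = d/v = 78/7.00 = 11.1 s

Phase 3 (accelerating): v₀ = 7.00 m/s, a = 0.5 m/s².
v = v₀ + at = 7.00 + (0.5)(11) = 12.5 m/s
Δx = v₀t + ½at² = 7.00·11 + 0.5·0.5·11² = 107 m

Phase 4 (decelerating): v₀ = 12.5 m/s, a = -1.6 m/s².
v = v₀ + at → t = (0 − 12.5) / -1.6 = 7.81 s
v² = v₀² + 2aΔx → Δx = (0² − 12.5²)/(2·-1.6) = 48.8 m
Total distance = 35.0 + 78.0 + 107 + 48.8 = 269 m

269.08 m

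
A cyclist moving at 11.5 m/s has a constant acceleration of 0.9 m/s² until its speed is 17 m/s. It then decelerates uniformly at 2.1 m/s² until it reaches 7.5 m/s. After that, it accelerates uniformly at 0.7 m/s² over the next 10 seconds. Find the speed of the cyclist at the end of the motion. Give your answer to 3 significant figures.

Phase 1 (accelerating): v₀ = 11.5 m/s, a = 0.9 m/s².
v = v₀ + at → t = (17 − 11.5) / 0.9 = 6.11 s
v² = v₀² + 2aΔx → Δx = (17² − 11.5²)/(2·0.9) = 87.1 m

Phase 2 (decelerating): v₀ = 17.0 m/s, a = -2.1 m/s².
v = v₀ + at → t = (7.5 − 17.0) / -2.1 = 4.52 s
v² = v₀² + 2aΔx → Δx = (7.5² − 17.0²)/(2·-2.1) = 55.4 m

Phase 3 (accelerating): v₀ = 7.50 m/s, a = 0.7 m/s².
v = v₀ + at = 7.50 + (0.7)(10) = 14.5 m/s
Δx = v₀t + ½at² = 7.50·10 + 0.5·0.7·10² = 110 m
Final speed = 14.5 m/s

14.5 m/s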